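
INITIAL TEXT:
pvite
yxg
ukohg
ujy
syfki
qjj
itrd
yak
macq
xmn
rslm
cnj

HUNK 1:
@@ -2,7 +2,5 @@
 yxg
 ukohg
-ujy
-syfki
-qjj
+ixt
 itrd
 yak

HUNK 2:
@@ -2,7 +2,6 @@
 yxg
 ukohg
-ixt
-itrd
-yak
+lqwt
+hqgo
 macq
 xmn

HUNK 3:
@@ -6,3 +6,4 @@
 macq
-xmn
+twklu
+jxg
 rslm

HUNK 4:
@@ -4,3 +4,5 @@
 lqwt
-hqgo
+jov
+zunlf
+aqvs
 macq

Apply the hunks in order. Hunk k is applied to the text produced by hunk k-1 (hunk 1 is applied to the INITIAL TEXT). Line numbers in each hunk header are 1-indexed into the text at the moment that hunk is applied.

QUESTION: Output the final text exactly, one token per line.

Hunk 1: at line 2 remove [ujy,syfki,qjj] add [ixt] -> 10 lines: pvite yxg ukohg ixt itrd yak macq xmn rslm cnj
Hunk 2: at line 2 remove [ixt,itrd,yak] add [lqwt,hqgo] -> 9 lines: pvite yxg ukohg lqwt hqgo macq xmn rslm cnj
Hunk 3: at line 6 remove [xmn] add [twklu,jxg] -> 10 lines: pvite yxg ukohg lqwt hqgo macq twklu jxg rslm cnj
Hunk 4: at line 4 remove [hqgo] add [jov,zunlf,aqvs] -> 12 lines: pvite yxg ukohg lqwt jov zunlf aqvs macq twklu jxg rslm cnj

Answer: pvite
yxg
ukohg
lqwt
jov
zunlf
aqvs
macq
twklu
jxg
rslm
cnj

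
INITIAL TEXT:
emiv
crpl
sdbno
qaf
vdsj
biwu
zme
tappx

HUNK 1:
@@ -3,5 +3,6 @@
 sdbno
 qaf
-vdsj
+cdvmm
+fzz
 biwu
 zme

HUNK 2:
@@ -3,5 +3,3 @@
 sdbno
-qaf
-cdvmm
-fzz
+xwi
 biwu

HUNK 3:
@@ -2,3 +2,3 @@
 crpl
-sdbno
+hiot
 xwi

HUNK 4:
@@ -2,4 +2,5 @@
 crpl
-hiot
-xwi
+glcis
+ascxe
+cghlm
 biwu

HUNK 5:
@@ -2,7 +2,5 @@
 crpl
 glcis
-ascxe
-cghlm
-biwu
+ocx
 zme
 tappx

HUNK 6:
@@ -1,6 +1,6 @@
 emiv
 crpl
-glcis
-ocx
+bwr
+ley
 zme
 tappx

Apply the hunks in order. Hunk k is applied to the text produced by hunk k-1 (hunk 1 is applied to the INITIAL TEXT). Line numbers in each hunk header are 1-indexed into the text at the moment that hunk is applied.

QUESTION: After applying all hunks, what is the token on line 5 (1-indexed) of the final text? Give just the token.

Hunk 1: at line 3 remove [vdsj] add [cdvmm,fzz] -> 9 lines: emiv crpl sdbno qaf cdvmm fzz biwu zme tappx
Hunk 2: at line 3 remove [qaf,cdvmm,fzz] add [xwi] -> 7 lines: emiv crpl sdbno xwi biwu zme tappx
Hunk 3: at line 2 remove [sdbno] add [hiot] -> 7 lines: emiv crpl hiot xwi biwu zme tappx
Hunk 4: at line 2 remove [hiot,xwi] add [glcis,ascxe,cghlm] -> 8 lines: emiv crpl glcis ascxe cghlm biwu zme tappx
Hunk 5: at line 2 remove [ascxe,cghlm,biwu] add [ocx] -> 6 lines: emiv crpl glcis ocx zme tappx
Hunk 6: at line 1 remove [glcis,ocx] add [bwr,ley] -> 6 lines: emiv crpl bwr ley zme tappx
Final line 5: zme

Answer: zme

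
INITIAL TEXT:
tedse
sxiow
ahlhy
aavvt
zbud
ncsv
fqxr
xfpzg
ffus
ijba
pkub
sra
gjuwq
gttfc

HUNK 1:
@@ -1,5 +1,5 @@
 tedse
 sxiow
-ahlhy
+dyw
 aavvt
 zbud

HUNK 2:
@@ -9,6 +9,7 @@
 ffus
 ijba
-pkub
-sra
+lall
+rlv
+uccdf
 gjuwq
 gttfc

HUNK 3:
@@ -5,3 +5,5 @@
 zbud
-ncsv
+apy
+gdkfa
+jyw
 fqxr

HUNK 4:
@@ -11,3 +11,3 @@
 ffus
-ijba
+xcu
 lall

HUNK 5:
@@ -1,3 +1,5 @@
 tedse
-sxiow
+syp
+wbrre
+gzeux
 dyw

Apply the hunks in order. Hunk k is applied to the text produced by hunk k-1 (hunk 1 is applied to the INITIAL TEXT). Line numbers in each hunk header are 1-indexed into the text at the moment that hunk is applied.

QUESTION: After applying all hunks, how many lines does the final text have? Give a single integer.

Hunk 1: at line 1 remove [ahlhy] add [dyw] -> 14 lines: tedse sxiow dyw aavvt zbud ncsv fqxr xfpzg ffus ijba pkub sra gjuwq gttfc
Hunk 2: at line 9 remove [pkub,sra] add [lall,rlv,uccdf] -> 15 lines: tedse sxiow dyw aavvt zbud ncsv fqxr xfpzg ffus ijba lall rlv uccdf gjuwq gttfc
Hunk 3: at line 5 remove [ncsv] add [apy,gdkfa,jyw] -> 17 lines: tedse sxiow dyw aavvt zbud apy gdkfa jyw fqxr xfpzg ffus ijba lall rlv uccdf gjuwq gttfc
Hunk 4: at line 11 remove [ijba] add [xcu] -> 17 lines: tedse sxiow dyw aavvt zbud apy gdkfa jyw fqxr xfpzg ffus xcu lall rlv uccdf gjuwq gttfc
Hunk 5: at line 1 remove [sxiow] add [syp,wbrre,gzeux] -> 19 lines: tedse syp wbrre gzeux dyw aavvt zbud apy gdkfa jyw fqxr xfpzg ffus xcu lall rlv uccdf gjuwq gttfc
Final line count: 19

Answer: 19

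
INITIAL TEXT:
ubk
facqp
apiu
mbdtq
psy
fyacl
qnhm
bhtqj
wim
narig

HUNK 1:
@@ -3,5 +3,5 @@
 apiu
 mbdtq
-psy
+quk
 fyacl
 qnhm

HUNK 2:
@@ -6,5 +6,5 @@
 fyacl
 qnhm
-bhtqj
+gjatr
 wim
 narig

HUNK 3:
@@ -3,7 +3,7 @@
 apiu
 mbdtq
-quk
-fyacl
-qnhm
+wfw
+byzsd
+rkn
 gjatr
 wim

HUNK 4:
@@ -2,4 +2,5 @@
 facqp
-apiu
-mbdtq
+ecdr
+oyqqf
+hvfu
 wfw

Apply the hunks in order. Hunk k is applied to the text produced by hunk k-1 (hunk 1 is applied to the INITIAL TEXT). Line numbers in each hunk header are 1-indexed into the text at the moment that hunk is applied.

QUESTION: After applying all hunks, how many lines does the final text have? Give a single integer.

Answer: 11

Derivation:
Hunk 1: at line 3 remove [psy] add [quk] -> 10 lines: ubk facqp apiu mbdtq quk fyacl qnhm bhtqj wim narig
Hunk 2: at line 6 remove [bhtqj] add [gjatr] -> 10 lines: ubk facqp apiu mbdtq quk fyacl qnhm gjatr wim narig
Hunk 3: at line 3 remove [quk,fyacl,qnhm] add [wfw,byzsd,rkn] -> 10 lines: ubk facqp apiu mbdtq wfw byzsd rkn gjatr wim narig
Hunk 4: at line 2 remove [apiu,mbdtq] add [ecdr,oyqqf,hvfu] -> 11 lines: ubk facqp ecdr oyqqf hvfu wfw byzsd rkn gjatr wim narig
Final line count: 11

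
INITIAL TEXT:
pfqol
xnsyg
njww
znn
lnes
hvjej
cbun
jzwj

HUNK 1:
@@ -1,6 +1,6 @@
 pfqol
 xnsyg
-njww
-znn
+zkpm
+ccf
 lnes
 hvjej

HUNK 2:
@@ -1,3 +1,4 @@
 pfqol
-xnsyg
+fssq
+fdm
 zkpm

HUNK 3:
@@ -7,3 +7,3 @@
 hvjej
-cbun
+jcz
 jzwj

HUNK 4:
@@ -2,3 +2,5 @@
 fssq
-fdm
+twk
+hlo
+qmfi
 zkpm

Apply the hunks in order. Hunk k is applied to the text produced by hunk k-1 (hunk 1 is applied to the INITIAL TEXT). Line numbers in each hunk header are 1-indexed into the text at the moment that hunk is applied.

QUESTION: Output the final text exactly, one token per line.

Answer: pfqol
fssq
twk
hlo
qmfi
zkpm
ccf
lnes
hvjej
jcz
jzwj

Derivation:
Hunk 1: at line 1 remove [njww,znn] add [zkpm,ccf] -> 8 lines: pfqol xnsyg zkpm ccf lnes hvjej cbun jzwj
Hunk 2: at line 1 remove [xnsyg] add [fssq,fdm] -> 9 lines: pfqol fssq fdm zkpm ccf lnes hvjej cbun jzwj
Hunk 3: at line 7 remove [cbun] add [jcz] -> 9 lines: pfqol fssq fdm zkpm ccf lnes hvjej jcz jzwj
Hunk 4: at line 2 remove [fdm] add [twk,hlo,qmfi] -> 11 lines: pfqol fssq twk hlo qmfi zkpm ccf lnes hvjej jcz jzwj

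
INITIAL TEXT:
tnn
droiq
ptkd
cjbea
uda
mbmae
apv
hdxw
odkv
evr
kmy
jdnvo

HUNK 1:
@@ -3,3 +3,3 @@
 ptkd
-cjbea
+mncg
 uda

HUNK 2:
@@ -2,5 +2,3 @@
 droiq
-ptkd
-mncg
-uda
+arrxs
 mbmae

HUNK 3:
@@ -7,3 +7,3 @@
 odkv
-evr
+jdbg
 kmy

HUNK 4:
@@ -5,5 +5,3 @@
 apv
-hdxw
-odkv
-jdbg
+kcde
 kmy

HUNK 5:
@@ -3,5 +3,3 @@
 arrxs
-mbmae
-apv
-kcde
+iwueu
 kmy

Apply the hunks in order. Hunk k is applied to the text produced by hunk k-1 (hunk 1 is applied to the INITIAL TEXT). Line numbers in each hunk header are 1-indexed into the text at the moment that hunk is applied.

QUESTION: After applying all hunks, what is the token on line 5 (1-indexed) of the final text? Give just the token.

Hunk 1: at line 3 remove [cjbea] add [mncg] -> 12 lines: tnn droiq ptkd mncg uda mbmae apv hdxw odkv evr kmy jdnvo
Hunk 2: at line 2 remove [ptkd,mncg,uda] add [arrxs] -> 10 lines: tnn droiq arrxs mbmae apv hdxw odkv evr kmy jdnvo
Hunk 3: at line 7 remove [evr] add [jdbg] -> 10 lines: tnn droiq arrxs mbmae apv hdxw odkv jdbg kmy jdnvo
Hunk 4: at line 5 remove [hdxw,odkv,jdbg] add [kcde] -> 8 lines: tnn droiq arrxs mbmae apv kcde kmy jdnvo
Hunk 5: at line 3 remove [mbmae,apv,kcde] add [iwueu] -> 6 lines: tnn droiq arrxs iwueu kmy jdnvo
Final line 5: kmy

Answer: kmy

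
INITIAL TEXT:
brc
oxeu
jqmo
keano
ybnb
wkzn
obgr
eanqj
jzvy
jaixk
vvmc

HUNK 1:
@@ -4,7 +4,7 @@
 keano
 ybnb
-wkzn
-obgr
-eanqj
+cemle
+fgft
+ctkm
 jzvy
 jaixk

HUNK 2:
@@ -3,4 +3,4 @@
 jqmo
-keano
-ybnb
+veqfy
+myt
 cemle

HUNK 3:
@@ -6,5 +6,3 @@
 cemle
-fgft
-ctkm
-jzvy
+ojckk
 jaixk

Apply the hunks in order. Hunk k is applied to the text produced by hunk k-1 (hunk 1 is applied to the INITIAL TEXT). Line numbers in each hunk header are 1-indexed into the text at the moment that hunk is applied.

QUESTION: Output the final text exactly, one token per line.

Hunk 1: at line 4 remove [wkzn,obgr,eanqj] add [cemle,fgft,ctkm] -> 11 lines: brc oxeu jqmo keano ybnb cemle fgft ctkm jzvy jaixk vvmc
Hunk 2: at line 3 remove [keano,ybnb] add [veqfy,myt] -> 11 lines: brc oxeu jqmo veqfy myt cemle fgft ctkm jzvy jaixk vvmc
Hunk 3: at line 6 remove [fgft,ctkm,jzvy] add [ojckk] -> 9 lines: brc oxeu jqmo veqfy myt cemle ojckk jaixk vvmc

Answer: brc
oxeu
jqmo
veqfy
myt
cemle
ojckk
jaixk
vvmc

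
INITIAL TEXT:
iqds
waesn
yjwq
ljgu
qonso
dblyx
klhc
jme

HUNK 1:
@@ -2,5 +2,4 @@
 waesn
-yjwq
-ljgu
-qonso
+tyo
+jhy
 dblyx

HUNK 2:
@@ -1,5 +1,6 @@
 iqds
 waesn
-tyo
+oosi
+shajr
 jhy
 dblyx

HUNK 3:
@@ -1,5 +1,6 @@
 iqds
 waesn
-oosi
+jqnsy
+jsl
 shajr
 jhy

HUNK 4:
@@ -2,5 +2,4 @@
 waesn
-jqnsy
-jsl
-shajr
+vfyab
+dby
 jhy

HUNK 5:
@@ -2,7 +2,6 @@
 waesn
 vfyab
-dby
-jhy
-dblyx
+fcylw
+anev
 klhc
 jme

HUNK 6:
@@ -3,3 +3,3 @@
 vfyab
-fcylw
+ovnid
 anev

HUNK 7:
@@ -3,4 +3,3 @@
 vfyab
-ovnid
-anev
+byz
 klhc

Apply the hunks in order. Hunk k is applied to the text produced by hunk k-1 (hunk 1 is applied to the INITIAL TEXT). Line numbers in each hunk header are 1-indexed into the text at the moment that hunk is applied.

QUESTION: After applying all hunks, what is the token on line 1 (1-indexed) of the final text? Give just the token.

Hunk 1: at line 2 remove [yjwq,ljgu,qonso] add [tyo,jhy] -> 7 lines: iqds waesn tyo jhy dblyx klhc jme
Hunk 2: at line 1 remove [tyo] add [oosi,shajr] -> 8 lines: iqds waesn oosi shajr jhy dblyx klhc jme
Hunk 3: at line 1 remove [oosi] add [jqnsy,jsl] -> 9 lines: iqds waesn jqnsy jsl shajr jhy dblyx klhc jme
Hunk 4: at line 2 remove [jqnsy,jsl,shajr] add [vfyab,dby] -> 8 lines: iqds waesn vfyab dby jhy dblyx klhc jme
Hunk 5: at line 2 remove [dby,jhy,dblyx] add [fcylw,anev] -> 7 lines: iqds waesn vfyab fcylw anev klhc jme
Hunk 6: at line 3 remove [fcylw] add [ovnid] -> 7 lines: iqds waesn vfyab ovnid anev klhc jme
Hunk 7: at line 3 remove [ovnid,anev] add [byz] -> 6 lines: iqds waesn vfyab byz klhc jme
Final line 1: iqds

Answer: iqds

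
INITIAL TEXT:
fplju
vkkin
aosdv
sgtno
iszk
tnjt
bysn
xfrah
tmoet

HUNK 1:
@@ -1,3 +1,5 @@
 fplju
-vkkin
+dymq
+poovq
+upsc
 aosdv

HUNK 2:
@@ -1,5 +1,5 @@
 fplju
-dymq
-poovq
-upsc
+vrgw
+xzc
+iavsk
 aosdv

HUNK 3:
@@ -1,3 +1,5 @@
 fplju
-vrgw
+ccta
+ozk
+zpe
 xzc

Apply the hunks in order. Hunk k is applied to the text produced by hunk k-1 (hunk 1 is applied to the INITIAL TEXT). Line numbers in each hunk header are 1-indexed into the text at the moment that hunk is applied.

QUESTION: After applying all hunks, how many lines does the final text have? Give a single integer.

Hunk 1: at line 1 remove [vkkin] add [dymq,poovq,upsc] -> 11 lines: fplju dymq poovq upsc aosdv sgtno iszk tnjt bysn xfrah tmoet
Hunk 2: at line 1 remove [dymq,poovq,upsc] add [vrgw,xzc,iavsk] -> 11 lines: fplju vrgw xzc iavsk aosdv sgtno iszk tnjt bysn xfrah tmoet
Hunk 3: at line 1 remove [vrgw] add [ccta,ozk,zpe] -> 13 lines: fplju ccta ozk zpe xzc iavsk aosdv sgtno iszk tnjt bysn xfrah tmoet
Final line count: 13

Answer: 13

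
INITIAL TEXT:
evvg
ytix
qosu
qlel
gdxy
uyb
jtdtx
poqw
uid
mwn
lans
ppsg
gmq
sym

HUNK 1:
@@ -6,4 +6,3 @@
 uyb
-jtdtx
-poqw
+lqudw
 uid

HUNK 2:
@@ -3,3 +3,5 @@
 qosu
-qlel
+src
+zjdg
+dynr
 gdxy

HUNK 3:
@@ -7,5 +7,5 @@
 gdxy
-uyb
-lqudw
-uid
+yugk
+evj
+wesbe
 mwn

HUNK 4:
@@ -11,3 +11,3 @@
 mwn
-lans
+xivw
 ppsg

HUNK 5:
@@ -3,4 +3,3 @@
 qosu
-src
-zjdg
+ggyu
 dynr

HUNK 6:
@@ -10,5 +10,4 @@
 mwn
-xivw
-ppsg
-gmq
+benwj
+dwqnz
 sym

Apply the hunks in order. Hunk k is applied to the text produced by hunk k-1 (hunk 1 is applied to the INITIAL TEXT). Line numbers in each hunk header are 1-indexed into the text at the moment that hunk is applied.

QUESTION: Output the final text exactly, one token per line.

Answer: evvg
ytix
qosu
ggyu
dynr
gdxy
yugk
evj
wesbe
mwn
benwj
dwqnz
sym

Derivation:
Hunk 1: at line 6 remove [jtdtx,poqw] add [lqudw] -> 13 lines: evvg ytix qosu qlel gdxy uyb lqudw uid mwn lans ppsg gmq sym
Hunk 2: at line 3 remove [qlel] add [src,zjdg,dynr] -> 15 lines: evvg ytix qosu src zjdg dynr gdxy uyb lqudw uid mwn lans ppsg gmq sym
Hunk 3: at line 7 remove [uyb,lqudw,uid] add [yugk,evj,wesbe] -> 15 lines: evvg ytix qosu src zjdg dynr gdxy yugk evj wesbe mwn lans ppsg gmq sym
Hunk 4: at line 11 remove [lans] add [xivw] -> 15 lines: evvg ytix qosu src zjdg dynr gdxy yugk evj wesbe mwn xivw ppsg gmq sym
Hunk 5: at line 3 remove [src,zjdg] add [ggyu] -> 14 lines: evvg ytix qosu ggyu dynr gdxy yugk evj wesbe mwn xivw ppsg gmq sym
Hunk 6: at line 10 remove [xivw,ppsg,gmq] add [benwj,dwqnz] -> 13 lines: evvg ytix qosu ggyu dynr gdxy yugk evj wesbe mwn benwj dwqnz sym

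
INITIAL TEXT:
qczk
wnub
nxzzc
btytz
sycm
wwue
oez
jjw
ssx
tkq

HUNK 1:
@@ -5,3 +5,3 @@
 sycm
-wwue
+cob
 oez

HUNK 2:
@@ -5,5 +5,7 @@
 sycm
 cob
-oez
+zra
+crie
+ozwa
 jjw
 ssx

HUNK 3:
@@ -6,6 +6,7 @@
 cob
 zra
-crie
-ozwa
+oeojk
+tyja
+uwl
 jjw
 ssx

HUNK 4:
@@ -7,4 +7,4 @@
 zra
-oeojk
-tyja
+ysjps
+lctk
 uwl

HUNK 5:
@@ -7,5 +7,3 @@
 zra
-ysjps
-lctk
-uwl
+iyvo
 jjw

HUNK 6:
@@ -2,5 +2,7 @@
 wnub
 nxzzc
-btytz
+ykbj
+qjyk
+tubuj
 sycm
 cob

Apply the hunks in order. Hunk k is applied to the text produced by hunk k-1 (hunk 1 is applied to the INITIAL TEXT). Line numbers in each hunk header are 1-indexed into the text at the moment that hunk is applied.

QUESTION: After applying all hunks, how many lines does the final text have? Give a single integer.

Answer: 13

Derivation:
Hunk 1: at line 5 remove [wwue] add [cob] -> 10 lines: qczk wnub nxzzc btytz sycm cob oez jjw ssx tkq
Hunk 2: at line 5 remove [oez] add [zra,crie,ozwa] -> 12 lines: qczk wnub nxzzc btytz sycm cob zra crie ozwa jjw ssx tkq
Hunk 3: at line 6 remove [crie,ozwa] add [oeojk,tyja,uwl] -> 13 lines: qczk wnub nxzzc btytz sycm cob zra oeojk tyja uwl jjw ssx tkq
Hunk 4: at line 7 remove [oeojk,tyja] add [ysjps,lctk] -> 13 lines: qczk wnub nxzzc btytz sycm cob zra ysjps lctk uwl jjw ssx tkq
Hunk 5: at line 7 remove [ysjps,lctk,uwl] add [iyvo] -> 11 lines: qczk wnub nxzzc btytz sycm cob zra iyvo jjw ssx tkq
Hunk 6: at line 2 remove [btytz] add [ykbj,qjyk,tubuj] -> 13 lines: qczk wnub nxzzc ykbj qjyk tubuj sycm cob zra iyvo jjw ssx tkq
Final line count: 13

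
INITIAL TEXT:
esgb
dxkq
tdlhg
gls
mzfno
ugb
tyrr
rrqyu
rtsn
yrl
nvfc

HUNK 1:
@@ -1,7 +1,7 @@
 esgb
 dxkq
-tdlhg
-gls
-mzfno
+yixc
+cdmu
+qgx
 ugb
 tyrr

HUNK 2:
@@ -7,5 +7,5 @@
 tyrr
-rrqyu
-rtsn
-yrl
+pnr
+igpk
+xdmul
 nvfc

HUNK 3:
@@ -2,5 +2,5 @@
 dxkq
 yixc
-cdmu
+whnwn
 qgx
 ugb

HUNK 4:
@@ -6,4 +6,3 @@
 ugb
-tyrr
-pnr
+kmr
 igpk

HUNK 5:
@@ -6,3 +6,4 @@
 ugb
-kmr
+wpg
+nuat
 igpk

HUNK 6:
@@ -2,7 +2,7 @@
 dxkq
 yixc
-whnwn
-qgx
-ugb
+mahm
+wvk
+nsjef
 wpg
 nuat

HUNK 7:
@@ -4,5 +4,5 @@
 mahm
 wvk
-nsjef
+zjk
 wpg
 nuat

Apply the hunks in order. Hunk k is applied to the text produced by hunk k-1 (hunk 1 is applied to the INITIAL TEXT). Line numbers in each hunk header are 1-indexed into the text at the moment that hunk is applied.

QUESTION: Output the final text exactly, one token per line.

Answer: esgb
dxkq
yixc
mahm
wvk
zjk
wpg
nuat
igpk
xdmul
nvfc

Derivation:
Hunk 1: at line 1 remove [tdlhg,gls,mzfno] add [yixc,cdmu,qgx] -> 11 lines: esgb dxkq yixc cdmu qgx ugb tyrr rrqyu rtsn yrl nvfc
Hunk 2: at line 7 remove [rrqyu,rtsn,yrl] add [pnr,igpk,xdmul] -> 11 lines: esgb dxkq yixc cdmu qgx ugb tyrr pnr igpk xdmul nvfc
Hunk 3: at line 2 remove [cdmu] add [whnwn] -> 11 lines: esgb dxkq yixc whnwn qgx ugb tyrr pnr igpk xdmul nvfc
Hunk 4: at line 6 remove [tyrr,pnr] add [kmr] -> 10 lines: esgb dxkq yixc whnwn qgx ugb kmr igpk xdmul nvfc
Hunk 5: at line 6 remove [kmr] add [wpg,nuat] -> 11 lines: esgb dxkq yixc whnwn qgx ugb wpg nuat igpk xdmul nvfc
Hunk 6: at line 2 remove [whnwn,qgx,ugb] add [mahm,wvk,nsjef] -> 11 lines: esgb dxkq yixc mahm wvk nsjef wpg nuat igpk xdmul nvfc
Hunk 7: at line 4 remove [nsjef] add [zjk] -> 11 lines: esgb dxkq yixc mahm wvk zjk wpg nuat igpk xdmul nvfc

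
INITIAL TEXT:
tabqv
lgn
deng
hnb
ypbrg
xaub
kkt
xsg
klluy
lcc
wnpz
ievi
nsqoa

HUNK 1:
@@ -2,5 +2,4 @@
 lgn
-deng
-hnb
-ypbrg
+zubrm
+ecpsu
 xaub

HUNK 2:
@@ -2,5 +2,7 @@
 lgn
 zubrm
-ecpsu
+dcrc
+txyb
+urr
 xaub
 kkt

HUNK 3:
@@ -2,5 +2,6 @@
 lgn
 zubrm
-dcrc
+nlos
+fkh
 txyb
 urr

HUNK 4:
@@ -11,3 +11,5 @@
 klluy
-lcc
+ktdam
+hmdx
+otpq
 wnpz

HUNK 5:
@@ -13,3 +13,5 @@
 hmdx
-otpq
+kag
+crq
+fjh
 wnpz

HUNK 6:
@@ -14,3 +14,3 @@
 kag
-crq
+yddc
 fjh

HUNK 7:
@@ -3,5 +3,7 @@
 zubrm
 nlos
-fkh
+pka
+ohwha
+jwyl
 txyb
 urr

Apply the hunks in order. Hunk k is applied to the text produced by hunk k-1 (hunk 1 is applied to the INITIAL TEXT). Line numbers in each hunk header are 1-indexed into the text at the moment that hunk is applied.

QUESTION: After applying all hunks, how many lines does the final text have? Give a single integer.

Answer: 21

Derivation:
Hunk 1: at line 2 remove [deng,hnb,ypbrg] add [zubrm,ecpsu] -> 12 lines: tabqv lgn zubrm ecpsu xaub kkt xsg klluy lcc wnpz ievi nsqoa
Hunk 2: at line 2 remove [ecpsu] add [dcrc,txyb,urr] -> 14 lines: tabqv lgn zubrm dcrc txyb urr xaub kkt xsg klluy lcc wnpz ievi nsqoa
Hunk 3: at line 2 remove [dcrc] add [nlos,fkh] -> 15 lines: tabqv lgn zubrm nlos fkh txyb urr xaub kkt xsg klluy lcc wnpz ievi nsqoa
Hunk 4: at line 11 remove [lcc] add [ktdam,hmdx,otpq] -> 17 lines: tabqv lgn zubrm nlos fkh txyb urr xaub kkt xsg klluy ktdam hmdx otpq wnpz ievi nsqoa
Hunk 5: at line 13 remove [otpq] add [kag,crq,fjh] -> 19 lines: tabqv lgn zubrm nlos fkh txyb urr xaub kkt xsg klluy ktdam hmdx kag crq fjh wnpz ievi nsqoa
Hunk 6: at line 14 remove [crq] add [yddc] -> 19 lines: tabqv lgn zubrm nlos fkh txyb urr xaub kkt xsg klluy ktdam hmdx kag yddc fjh wnpz ievi nsqoa
Hunk 7: at line 3 remove [fkh] add [pka,ohwha,jwyl] -> 21 lines: tabqv lgn zubrm nlos pka ohwha jwyl txyb urr xaub kkt xsg klluy ktdam hmdx kag yddc fjh wnpz ievi nsqoa
Final line count: 21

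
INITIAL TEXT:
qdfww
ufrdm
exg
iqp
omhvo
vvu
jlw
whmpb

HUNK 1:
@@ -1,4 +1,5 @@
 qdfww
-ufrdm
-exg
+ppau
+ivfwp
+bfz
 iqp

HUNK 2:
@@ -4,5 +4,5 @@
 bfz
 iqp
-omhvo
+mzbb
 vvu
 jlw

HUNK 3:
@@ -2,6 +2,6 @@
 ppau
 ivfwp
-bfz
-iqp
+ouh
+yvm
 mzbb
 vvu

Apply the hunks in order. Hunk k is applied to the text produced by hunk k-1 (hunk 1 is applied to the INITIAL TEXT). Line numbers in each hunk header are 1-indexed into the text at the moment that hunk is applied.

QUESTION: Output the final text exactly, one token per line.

Hunk 1: at line 1 remove [ufrdm,exg] add [ppau,ivfwp,bfz] -> 9 lines: qdfww ppau ivfwp bfz iqp omhvo vvu jlw whmpb
Hunk 2: at line 4 remove [omhvo] add [mzbb] -> 9 lines: qdfww ppau ivfwp bfz iqp mzbb vvu jlw whmpb
Hunk 3: at line 2 remove [bfz,iqp] add [ouh,yvm] -> 9 lines: qdfww ppau ivfwp ouh yvm mzbb vvu jlw whmpb

Answer: qdfww
ppau
ivfwp
ouh
yvm
mzbb
vvu
jlw
whmpb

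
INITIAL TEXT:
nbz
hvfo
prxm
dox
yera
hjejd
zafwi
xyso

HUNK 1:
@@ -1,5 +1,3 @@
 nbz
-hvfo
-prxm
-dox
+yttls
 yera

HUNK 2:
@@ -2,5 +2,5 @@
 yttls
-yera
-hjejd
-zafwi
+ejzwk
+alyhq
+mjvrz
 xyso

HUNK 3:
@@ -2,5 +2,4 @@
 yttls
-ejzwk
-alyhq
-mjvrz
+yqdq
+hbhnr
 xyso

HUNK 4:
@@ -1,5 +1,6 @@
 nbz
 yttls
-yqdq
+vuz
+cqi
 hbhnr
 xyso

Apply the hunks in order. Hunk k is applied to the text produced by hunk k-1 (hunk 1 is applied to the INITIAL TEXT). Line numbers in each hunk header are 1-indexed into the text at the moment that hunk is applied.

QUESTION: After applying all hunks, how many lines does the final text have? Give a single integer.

Answer: 6

Derivation:
Hunk 1: at line 1 remove [hvfo,prxm,dox] add [yttls] -> 6 lines: nbz yttls yera hjejd zafwi xyso
Hunk 2: at line 2 remove [yera,hjejd,zafwi] add [ejzwk,alyhq,mjvrz] -> 6 lines: nbz yttls ejzwk alyhq mjvrz xyso
Hunk 3: at line 2 remove [ejzwk,alyhq,mjvrz] add [yqdq,hbhnr] -> 5 lines: nbz yttls yqdq hbhnr xyso
Hunk 4: at line 1 remove [yqdq] add [vuz,cqi] -> 6 lines: nbz yttls vuz cqi hbhnr xyso
Final line count: 6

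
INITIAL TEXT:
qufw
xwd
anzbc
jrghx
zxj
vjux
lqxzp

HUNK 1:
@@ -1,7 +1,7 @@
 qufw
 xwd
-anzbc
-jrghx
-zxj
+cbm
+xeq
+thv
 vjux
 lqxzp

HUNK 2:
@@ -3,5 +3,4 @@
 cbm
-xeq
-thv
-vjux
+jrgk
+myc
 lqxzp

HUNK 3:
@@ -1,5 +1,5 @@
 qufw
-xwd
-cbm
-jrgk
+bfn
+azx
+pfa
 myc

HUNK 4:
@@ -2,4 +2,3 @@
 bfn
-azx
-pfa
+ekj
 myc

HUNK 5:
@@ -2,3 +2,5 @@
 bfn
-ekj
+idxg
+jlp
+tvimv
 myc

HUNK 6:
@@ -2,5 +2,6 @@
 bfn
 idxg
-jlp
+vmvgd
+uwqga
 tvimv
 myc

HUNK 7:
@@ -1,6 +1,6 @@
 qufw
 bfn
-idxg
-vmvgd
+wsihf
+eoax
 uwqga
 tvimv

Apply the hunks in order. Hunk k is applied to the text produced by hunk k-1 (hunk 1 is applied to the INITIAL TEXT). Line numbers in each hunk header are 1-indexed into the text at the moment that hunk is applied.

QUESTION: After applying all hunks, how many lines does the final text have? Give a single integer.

Hunk 1: at line 1 remove [anzbc,jrghx,zxj] add [cbm,xeq,thv] -> 7 lines: qufw xwd cbm xeq thv vjux lqxzp
Hunk 2: at line 3 remove [xeq,thv,vjux] add [jrgk,myc] -> 6 lines: qufw xwd cbm jrgk myc lqxzp
Hunk 3: at line 1 remove [xwd,cbm,jrgk] add [bfn,azx,pfa] -> 6 lines: qufw bfn azx pfa myc lqxzp
Hunk 4: at line 2 remove [azx,pfa] add [ekj] -> 5 lines: qufw bfn ekj myc lqxzp
Hunk 5: at line 2 remove [ekj] add [idxg,jlp,tvimv] -> 7 lines: qufw bfn idxg jlp tvimv myc lqxzp
Hunk 6: at line 2 remove [jlp] add [vmvgd,uwqga] -> 8 lines: qufw bfn idxg vmvgd uwqga tvimv myc lqxzp
Hunk 7: at line 1 remove [idxg,vmvgd] add [wsihf,eoax] -> 8 lines: qufw bfn wsihf eoax uwqga tvimv myc lqxzp
Final line count: 8

Answer: 8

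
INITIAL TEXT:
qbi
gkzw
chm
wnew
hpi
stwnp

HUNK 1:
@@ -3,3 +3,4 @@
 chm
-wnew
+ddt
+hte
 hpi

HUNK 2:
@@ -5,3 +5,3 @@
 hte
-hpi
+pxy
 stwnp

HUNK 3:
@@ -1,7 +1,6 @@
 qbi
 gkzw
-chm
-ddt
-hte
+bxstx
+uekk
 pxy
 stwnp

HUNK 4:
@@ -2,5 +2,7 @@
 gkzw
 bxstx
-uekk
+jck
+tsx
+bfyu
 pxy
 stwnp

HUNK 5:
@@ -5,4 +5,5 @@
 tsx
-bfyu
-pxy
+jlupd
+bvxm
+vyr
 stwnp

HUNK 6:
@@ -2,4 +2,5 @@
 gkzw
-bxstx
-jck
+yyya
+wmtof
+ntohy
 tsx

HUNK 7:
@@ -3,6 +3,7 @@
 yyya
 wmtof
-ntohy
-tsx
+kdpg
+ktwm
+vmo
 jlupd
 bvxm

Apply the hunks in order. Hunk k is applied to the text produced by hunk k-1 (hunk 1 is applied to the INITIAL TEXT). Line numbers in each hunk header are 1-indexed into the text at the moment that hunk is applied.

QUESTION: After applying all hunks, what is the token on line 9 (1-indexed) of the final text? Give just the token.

Hunk 1: at line 3 remove [wnew] add [ddt,hte] -> 7 lines: qbi gkzw chm ddt hte hpi stwnp
Hunk 2: at line 5 remove [hpi] add [pxy] -> 7 lines: qbi gkzw chm ddt hte pxy stwnp
Hunk 3: at line 1 remove [chm,ddt,hte] add [bxstx,uekk] -> 6 lines: qbi gkzw bxstx uekk pxy stwnp
Hunk 4: at line 2 remove [uekk] add [jck,tsx,bfyu] -> 8 lines: qbi gkzw bxstx jck tsx bfyu pxy stwnp
Hunk 5: at line 5 remove [bfyu,pxy] add [jlupd,bvxm,vyr] -> 9 lines: qbi gkzw bxstx jck tsx jlupd bvxm vyr stwnp
Hunk 6: at line 2 remove [bxstx,jck] add [yyya,wmtof,ntohy] -> 10 lines: qbi gkzw yyya wmtof ntohy tsx jlupd bvxm vyr stwnp
Hunk 7: at line 3 remove [ntohy,tsx] add [kdpg,ktwm,vmo] -> 11 lines: qbi gkzw yyya wmtof kdpg ktwm vmo jlupd bvxm vyr stwnp
Final line 9: bvxm

Answer: bvxm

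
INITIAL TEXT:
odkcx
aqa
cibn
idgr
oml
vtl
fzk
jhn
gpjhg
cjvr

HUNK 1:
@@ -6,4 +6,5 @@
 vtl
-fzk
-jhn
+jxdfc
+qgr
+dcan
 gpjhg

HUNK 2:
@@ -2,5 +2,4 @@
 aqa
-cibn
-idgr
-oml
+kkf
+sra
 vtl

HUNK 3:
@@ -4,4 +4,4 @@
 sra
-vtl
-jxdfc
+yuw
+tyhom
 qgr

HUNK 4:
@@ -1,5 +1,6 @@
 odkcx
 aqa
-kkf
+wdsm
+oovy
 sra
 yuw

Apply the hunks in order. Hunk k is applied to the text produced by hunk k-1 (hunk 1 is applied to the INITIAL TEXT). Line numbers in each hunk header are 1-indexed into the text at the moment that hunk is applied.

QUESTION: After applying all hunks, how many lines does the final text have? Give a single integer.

Hunk 1: at line 6 remove [fzk,jhn] add [jxdfc,qgr,dcan] -> 11 lines: odkcx aqa cibn idgr oml vtl jxdfc qgr dcan gpjhg cjvr
Hunk 2: at line 2 remove [cibn,idgr,oml] add [kkf,sra] -> 10 lines: odkcx aqa kkf sra vtl jxdfc qgr dcan gpjhg cjvr
Hunk 3: at line 4 remove [vtl,jxdfc] add [yuw,tyhom] -> 10 lines: odkcx aqa kkf sra yuw tyhom qgr dcan gpjhg cjvr
Hunk 4: at line 1 remove [kkf] add [wdsm,oovy] -> 11 lines: odkcx aqa wdsm oovy sra yuw tyhom qgr dcan gpjhg cjvr
Final line count: 11

Answer: 11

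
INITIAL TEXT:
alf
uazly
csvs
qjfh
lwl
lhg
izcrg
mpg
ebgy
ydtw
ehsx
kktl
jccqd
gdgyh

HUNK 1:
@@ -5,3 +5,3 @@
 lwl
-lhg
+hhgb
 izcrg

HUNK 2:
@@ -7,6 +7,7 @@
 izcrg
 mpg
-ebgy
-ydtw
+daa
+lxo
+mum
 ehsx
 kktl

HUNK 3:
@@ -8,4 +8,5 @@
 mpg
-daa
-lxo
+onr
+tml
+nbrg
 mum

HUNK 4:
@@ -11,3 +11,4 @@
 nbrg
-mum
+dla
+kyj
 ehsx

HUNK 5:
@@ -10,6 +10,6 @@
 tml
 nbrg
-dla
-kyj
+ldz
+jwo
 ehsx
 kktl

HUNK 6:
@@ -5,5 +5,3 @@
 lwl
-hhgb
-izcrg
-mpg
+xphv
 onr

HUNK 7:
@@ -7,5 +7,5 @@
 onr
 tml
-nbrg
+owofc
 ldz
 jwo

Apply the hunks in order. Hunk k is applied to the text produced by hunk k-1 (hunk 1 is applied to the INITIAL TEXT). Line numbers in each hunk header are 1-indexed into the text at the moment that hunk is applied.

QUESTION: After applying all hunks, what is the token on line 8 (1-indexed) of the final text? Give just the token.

Answer: tml

Derivation:
Hunk 1: at line 5 remove [lhg] add [hhgb] -> 14 lines: alf uazly csvs qjfh lwl hhgb izcrg mpg ebgy ydtw ehsx kktl jccqd gdgyh
Hunk 2: at line 7 remove [ebgy,ydtw] add [daa,lxo,mum] -> 15 lines: alf uazly csvs qjfh lwl hhgb izcrg mpg daa lxo mum ehsx kktl jccqd gdgyh
Hunk 3: at line 8 remove [daa,lxo] add [onr,tml,nbrg] -> 16 lines: alf uazly csvs qjfh lwl hhgb izcrg mpg onr tml nbrg mum ehsx kktl jccqd gdgyh
Hunk 4: at line 11 remove [mum] add [dla,kyj] -> 17 lines: alf uazly csvs qjfh lwl hhgb izcrg mpg onr tml nbrg dla kyj ehsx kktl jccqd gdgyh
Hunk 5: at line 10 remove [dla,kyj] add [ldz,jwo] -> 17 lines: alf uazly csvs qjfh lwl hhgb izcrg mpg onr tml nbrg ldz jwo ehsx kktl jccqd gdgyh
Hunk 6: at line 5 remove [hhgb,izcrg,mpg] add [xphv] -> 15 lines: alf uazly csvs qjfh lwl xphv onr tml nbrg ldz jwo ehsx kktl jccqd gdgyh
Hunk 7: at line 7 remove [nbrg] add [owofc] -> 15 lines: alf uazly csvs qjfh lwl xphv onr tml owofc ldz jwo ehsx kktl jccqd gdgyh
Final line 8: tml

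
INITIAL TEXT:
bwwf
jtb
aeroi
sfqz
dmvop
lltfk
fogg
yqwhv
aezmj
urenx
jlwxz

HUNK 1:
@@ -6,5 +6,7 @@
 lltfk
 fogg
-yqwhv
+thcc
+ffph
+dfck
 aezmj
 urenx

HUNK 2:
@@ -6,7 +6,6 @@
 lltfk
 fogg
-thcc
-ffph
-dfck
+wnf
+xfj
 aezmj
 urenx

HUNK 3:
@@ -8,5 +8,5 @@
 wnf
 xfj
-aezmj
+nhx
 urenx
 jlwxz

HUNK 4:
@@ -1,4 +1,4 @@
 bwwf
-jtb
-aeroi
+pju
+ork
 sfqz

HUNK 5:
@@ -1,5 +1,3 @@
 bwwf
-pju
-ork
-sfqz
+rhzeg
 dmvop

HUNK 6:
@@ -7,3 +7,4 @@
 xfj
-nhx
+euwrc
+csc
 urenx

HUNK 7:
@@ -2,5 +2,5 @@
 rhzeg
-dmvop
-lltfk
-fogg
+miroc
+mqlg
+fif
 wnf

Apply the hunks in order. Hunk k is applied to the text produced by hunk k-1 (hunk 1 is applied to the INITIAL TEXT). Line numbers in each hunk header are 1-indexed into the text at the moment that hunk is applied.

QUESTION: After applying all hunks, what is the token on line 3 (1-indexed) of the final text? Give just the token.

Hunk 1: at line 6 remove [yqwhv] add [thcc,ffph,dfck] -> 13 lines: bwwf jtb aeroi sfqz dmvop lltfk fogg thcc ffph dfck aezmj urenx jlwxz
Hunk 2: at line 6 remove [thcc,ffph,dfck] add [wnf,xfj] -> 12 lines: bwwf jtb aeroi sfqz dmvop lltfk fogg wnf xfj aezmj urenx jlwxz
Hunk 3: at line 8 remove [aezmj] add [nhx] -> 12 lines: bwwf jtb aeroi sfqz dmvop lltfk fogg wnf xfj nhx urenx jlwxz
Hunk 4: at line 1 remove [jtb,aeroi] add [pju,ork] -> 12 lines: bwwf pju ork sfqz dmvop lltfk fogg wnf xfj nhx urenx jlwxz
Hunk 5: at line 1 remove [pju,ork,sfqz] add [rhzeg] -> 10 lines: bwwf rhzeg dmvop lltfk fogg wnf xfj nhx urenx jlwxz
Hunk 6: at line 7 remove [nhx] add [euwrc,csc] -> 11 lines: bwwf rhzeg dmvop lltfk fogg wnf xfj euwrc csc urenx jlwxz
Hunk 7: at line 2 remove [dmvop,lltfk,fogg] add [miroc,mqlg,fif] -> 11 lines: bwwf rhzeg miroc mqlg fif wnf xfj euwrc csc urenx jlwxz
Final line 3: miroc

Answer: miroc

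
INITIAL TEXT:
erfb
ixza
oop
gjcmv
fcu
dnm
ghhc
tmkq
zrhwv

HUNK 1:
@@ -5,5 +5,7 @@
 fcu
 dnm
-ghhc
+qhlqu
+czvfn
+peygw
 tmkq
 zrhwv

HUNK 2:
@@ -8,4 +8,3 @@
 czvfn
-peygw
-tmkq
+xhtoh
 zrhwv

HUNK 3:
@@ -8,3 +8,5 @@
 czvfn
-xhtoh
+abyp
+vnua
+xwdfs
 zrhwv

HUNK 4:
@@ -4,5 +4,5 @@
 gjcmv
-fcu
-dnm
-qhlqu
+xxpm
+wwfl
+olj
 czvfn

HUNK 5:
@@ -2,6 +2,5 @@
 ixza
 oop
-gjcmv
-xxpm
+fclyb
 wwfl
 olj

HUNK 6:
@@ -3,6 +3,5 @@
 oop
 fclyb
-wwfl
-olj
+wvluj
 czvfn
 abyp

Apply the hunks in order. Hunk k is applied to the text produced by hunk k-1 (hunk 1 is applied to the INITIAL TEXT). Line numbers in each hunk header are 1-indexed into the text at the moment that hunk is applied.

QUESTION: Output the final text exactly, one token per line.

Answer: erfb
ixza
oop
fclyb
wvluj
czvfn
abyp
vnua
xwdfs
zrhwv

Derivation:
Hunk 1: at line 5 remove [ghhc] add [qhlqu,czvfn,peygw] -> 11 lines: erfb ixza oop gjcmv fcu dnm qhlqu czvfn peygw tmkq zrhwv
Hunk 2: at line 8 remove [peygw,tmkq] add [xhtoh] -> 10 lines: erfb ixza oop gjcmv fcu dnm qhlqu czvfn xhtoh zrhwv
Hunk 3: at line 8 remove [xhtoh] add [abyp,vnua,xwdfs] -> 12 lines: erfb ixza oop gjcmv fcu dnm qhlqu czvfn abyp vnua xwdfs zrhwv
Hunk 4: at line 4 remove [fcu,dnm,qhlqu] add [xxpm,wwfl,olj] -> 12 lines: erfb ixza oop gjcmv xxpm wwfl olj czvfn abyp vnua xwdfs zrhwv
Hunk 5: at line 2 remove [gjcmv,xxpm] add [fclyb] -> 11 lines: erfb ixza oop fclyb wwfl olj czvfn abyp vnua xwdfs zrhwv
Hunk 6: at line 3 remove [wwfl,olj] add [wvluj] -> 10 lines: erfb ixza oop fclyb wvluj czvfn abyp vnua xwdfs zrhwv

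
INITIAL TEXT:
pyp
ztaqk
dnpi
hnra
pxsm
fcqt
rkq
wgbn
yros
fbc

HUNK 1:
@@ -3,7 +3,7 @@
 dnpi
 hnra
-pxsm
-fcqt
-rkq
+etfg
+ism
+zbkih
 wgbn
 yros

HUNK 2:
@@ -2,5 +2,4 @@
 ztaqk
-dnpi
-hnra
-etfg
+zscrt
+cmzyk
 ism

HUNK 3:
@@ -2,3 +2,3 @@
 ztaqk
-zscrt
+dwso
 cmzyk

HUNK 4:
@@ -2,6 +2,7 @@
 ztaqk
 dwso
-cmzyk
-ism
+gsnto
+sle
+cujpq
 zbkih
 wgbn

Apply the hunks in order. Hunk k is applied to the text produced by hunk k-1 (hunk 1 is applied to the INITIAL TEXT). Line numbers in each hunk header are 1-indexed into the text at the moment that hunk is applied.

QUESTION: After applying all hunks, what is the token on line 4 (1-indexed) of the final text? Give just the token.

Answer: gsnto

Derivation:
Hunk 1: at line 3 remove [pxsm,fcqt,rkq] add [etfg,ism,zbkih] -> 10 lines: pyp ztaqk dnpi hnra etfg ism zbkih wgbn yros fbc
Hunk 2: at line 2 remove [dnpi,hnra,etfg] add [zscrt,cmzyk] -> 9 lines: pyp ztaqk zscrt cmzyk ism zbkih wgbn yros fbc
Hunk 3: at line 2 remove [zscrt] add [dwso] -> 9 lines: pyp ztaqk dwso cmzyk ism zbkih wgbn yros fbc
Hunk 4: at line 2 remove [cmzyk,ism] add [gsnto,sle,cujpq] -> 10 lines: pyp ztaqk dwso gsnto sle cujpq zbkih wgbn yros fbc
Final line 4: gsnto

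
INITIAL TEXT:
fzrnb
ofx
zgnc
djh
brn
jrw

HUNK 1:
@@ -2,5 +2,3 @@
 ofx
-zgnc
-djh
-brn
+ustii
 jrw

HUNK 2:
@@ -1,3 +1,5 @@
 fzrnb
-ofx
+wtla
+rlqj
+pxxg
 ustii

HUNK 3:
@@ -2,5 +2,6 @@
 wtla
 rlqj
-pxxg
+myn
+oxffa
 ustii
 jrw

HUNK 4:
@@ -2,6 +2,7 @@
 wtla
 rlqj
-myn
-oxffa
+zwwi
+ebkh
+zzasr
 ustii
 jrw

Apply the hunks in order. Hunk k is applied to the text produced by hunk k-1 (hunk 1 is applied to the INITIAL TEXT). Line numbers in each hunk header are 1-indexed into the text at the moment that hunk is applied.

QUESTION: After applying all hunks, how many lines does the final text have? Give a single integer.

Answer: 8

Derivation:
Hunk 1: at line 2 remove [zgnc,djh,brn] add [ustii] -> 4 lines: fzrnb ofx ustii jrw
Hunk 2: at line 1 remove [ofx] add [wtla,rlqj,pxxg] -> 6 lines: fzrnb wtla rlqj pxxg ustii jrw
Hunk 3: at line 2 remove [pxxg] add [myn,oxffa] -> 7 lines: fzrnb wtla rlqj myn oxffa ustii jrw
Hunk 4: at line 2 remove [myn,oxffa] add [zwwi,ebkh,zzasr] -> 8 lines: fzrnb wtla rlqj zwwi ebkh zzasr ustii jrw
Final line count: 8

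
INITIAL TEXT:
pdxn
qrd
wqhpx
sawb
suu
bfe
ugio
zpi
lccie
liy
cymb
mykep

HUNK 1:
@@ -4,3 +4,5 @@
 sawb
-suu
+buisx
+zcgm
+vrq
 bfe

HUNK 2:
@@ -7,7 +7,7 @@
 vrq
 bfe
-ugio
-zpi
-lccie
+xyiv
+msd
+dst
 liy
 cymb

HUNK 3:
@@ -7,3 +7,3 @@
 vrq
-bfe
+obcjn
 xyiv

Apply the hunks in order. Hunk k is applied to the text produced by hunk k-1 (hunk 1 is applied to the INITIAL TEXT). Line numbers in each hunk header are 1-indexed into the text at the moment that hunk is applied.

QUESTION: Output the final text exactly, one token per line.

Hunk 1: at line 4 remove [suu] add [buisx,zcgm,vrq] -> 14 lines: pdxn qrd wqhpx sawb buisx zcgm vrq bfe ugio zpi lccie liy cymb mykep
Hunk 2: at line 7 remove [ugio,zpi,lccie] add [xyiv,msd,dst] -> 14 lines: pdxn qrd wqhpx sawb buisx zcgm vrq bfe xyiv msd dst liy cymb mykep
Hunk 3: at line 7 remove [bfe] add [obcjn] -> 14 lines: pdxn qrd wqhpx sawb buisx zcgm vrq obcjn xyiv msd dst liy cymb mykep

Answer: pdxn
qrd
wqhpx
sawb
buisx
zcgm
vrq
obcjn
xyiv
msd
dst
liy
cymb
mykep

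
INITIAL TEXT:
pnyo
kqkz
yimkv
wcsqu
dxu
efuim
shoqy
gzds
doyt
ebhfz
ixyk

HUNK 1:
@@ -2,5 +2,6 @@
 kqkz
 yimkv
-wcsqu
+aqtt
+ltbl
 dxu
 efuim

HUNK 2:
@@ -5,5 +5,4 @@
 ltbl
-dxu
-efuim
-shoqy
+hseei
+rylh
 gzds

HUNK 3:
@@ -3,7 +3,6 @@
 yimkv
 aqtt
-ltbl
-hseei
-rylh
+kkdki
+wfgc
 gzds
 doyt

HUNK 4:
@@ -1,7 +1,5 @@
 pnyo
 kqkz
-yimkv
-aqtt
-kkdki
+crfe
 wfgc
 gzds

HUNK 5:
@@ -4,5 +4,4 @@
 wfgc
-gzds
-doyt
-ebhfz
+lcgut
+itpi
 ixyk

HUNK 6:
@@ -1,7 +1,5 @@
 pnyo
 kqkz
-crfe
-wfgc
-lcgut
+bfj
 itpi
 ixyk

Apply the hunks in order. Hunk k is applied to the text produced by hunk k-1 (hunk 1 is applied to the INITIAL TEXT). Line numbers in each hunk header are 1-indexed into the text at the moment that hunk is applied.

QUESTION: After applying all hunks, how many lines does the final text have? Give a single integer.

Hunk 1: at line 2 remove [wcsqu] add [aqtt,ltbl] -> 12 lines: pnyo kqkz yimkv aqtt ltbl dxu efuim shoqy gzds doyt ebhfz ixyk
Hunk 2: at line 5 remove [dxu,efuim,shoqy] add [hseei,rylh] -> 11 lines: pnyo kqkz yimkv aqtt ltbl hseei rylh gzds doyt ebhfz ixyk
Hunk 3: at line 3 remove [ltbl,hseei,rylh] add [kkdki,wfgc] -> 10 lines: pnyo kqkz yimkv aqtt kkdki wfgc gzds doyt ebhfz ixyk
Hunk 4: at line 1 remove [yimkv,aqtt,kkdki] add [crfe] -> 8 lines: pnyo kqkz crfe wfgc gzds doyt ebhfz ixyk
Hunk 5: at line 4 remove [gzds,doyt,ebhfz] add [lcgut,itpi] -> 7 lines: pnyo kqkz crfe wfgc lcgut itpi ixyk
Hunk 6: at line 1 remove [crfe,wfgc,lcgut] add [bfj] -> 5 lines: pnyo kqkz bfj itpi ixyk
Final line count: 5

Answer: 5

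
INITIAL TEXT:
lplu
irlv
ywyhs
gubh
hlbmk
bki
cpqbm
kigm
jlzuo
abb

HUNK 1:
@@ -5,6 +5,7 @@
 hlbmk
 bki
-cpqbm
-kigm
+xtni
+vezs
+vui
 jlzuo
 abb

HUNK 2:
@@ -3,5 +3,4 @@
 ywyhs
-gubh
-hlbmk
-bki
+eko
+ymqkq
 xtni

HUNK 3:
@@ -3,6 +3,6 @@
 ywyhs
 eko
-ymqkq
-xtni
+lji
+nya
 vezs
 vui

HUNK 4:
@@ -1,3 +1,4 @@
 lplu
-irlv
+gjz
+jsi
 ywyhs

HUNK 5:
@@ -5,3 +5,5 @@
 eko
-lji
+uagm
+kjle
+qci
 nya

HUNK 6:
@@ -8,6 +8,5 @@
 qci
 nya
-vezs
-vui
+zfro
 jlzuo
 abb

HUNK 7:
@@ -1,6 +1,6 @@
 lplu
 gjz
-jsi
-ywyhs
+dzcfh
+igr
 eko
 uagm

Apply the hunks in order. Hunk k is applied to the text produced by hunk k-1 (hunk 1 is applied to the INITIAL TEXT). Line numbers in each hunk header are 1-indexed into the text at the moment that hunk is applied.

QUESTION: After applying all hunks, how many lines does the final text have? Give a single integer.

Hunk 1: at line 5 remove [cpqbm,kigm] add [xtni,vezs,vui] -> 11 lines: lplu irlv ywyhs gubh hlbmk bki xtni vezs vui jlzuo abb
Hunk 2: at line 3 remove [gubh,hlbmk,bki] add [eko,ymqkq] -> 10 lines: lplu irlv ywyhs eko ymqkq xtni vezs vui jlzuo abb
Hunk 3: at line 3 remove [ymqkq,xtni] add [lji,nya] -> 10 lines: lplu irlv ywyhs eko lji nya vezs vui jlzuo abb
Hunk 4: at line 1 remove [irlv] add [gjz,jsi] -> 11 lines: lplu gjz jsi ywyhs eko lji nya vezs vui jlzuo abb
Hunk 5: at line 5 remove [lji] add [uagm,kjle,qci] -> 13 lines: lplu gjz jsi ywyhs eko uagm kjle qci nya vezs vui jlzuo abb
Hunk 6: at line 8 remove [vezs,vui] add [zfro] -> 12 lines: lplu gjz jsi ywyhs eko uagm kjle qci nya zfro jlzuo abb
Hunk 7: at line 1 remove [jsi,ywyhs] add [dzcfh,igr] -> 12 lines: lplu gjz dzcfh igr eko uagm kjle qci nya zfro jlzuo abb
Final line count: 12

Answer: 12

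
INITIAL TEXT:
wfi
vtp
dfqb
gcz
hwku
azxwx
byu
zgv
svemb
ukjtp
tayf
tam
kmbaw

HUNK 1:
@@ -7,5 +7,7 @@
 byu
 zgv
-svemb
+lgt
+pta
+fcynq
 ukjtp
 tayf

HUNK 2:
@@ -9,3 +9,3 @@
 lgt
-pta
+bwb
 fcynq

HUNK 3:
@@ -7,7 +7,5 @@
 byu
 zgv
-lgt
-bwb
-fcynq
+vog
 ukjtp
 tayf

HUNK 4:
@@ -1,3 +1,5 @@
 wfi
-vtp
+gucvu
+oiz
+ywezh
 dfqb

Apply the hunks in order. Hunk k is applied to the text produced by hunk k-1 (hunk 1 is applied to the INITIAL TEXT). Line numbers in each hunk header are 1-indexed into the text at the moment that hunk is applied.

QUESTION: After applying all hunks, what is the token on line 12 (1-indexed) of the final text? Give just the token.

Hunk 1: at line 7 remove [svemb] add [lgt,pta,fcynq] -> 15 lines: wfi vtp dfqb gcz hwku azxwx byu zgv lgt pta fcynq ukjtp tayf tam kmbaw
Hunk 2: at line 9 remove [pta] add [bwb] -> 15 lines: wfi vtp dfqb gcz hwku azxwx byu zgv lgt bwb fcynq ukjtp tayf tam kmbaw
Hunk 3: at line 7 remove [lgt,bwb,fcynq] add [vog] -> 13 lines: wfi vtp dfqb gcz hwku azxwx byu zgv vog ukjtp tayf tam kmbaw
Hunk 4: at line 1 remove [vtp] add [gucvu,oiz,ywezh] -> 15 lines: wfi gucvu oiz ywezh dfqb gcz hwku azxwx byu zgv vog ukjtp tayf tam kmbaw
Final line 12: ukjtp

Answer: ukjtp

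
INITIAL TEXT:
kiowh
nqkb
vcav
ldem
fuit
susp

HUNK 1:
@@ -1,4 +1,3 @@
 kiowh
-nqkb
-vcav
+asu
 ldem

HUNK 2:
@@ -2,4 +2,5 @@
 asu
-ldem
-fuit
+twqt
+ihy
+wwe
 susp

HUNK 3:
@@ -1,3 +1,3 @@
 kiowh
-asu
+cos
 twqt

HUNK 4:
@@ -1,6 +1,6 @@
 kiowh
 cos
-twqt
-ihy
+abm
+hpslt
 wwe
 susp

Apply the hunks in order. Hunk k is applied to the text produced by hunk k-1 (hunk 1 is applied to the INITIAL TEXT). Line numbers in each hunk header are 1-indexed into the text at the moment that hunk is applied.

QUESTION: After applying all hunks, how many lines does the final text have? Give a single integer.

Hunk 1: at line 1 remove [nqkb,vcav] add [asu] -> 5 lines: kiowh asu ldem fuit susp
Hunk 2: at line 2 remove [ldem,fuit] add [twqt,ihy,wwe] -> 6 lines: kiowh asu twqt ihy wwe susp
Hunk 3: at line 1 remove [asu] add [cos] -> 6 lines: kiowh cos twqt ihy wwe susp
Hunk 4: at line 1 remove [twqt,ihy] add [abm,hpslt] -> 6 lines: kiowh cos abm hpslt wwe susp
Final line count: 6

Answer: 6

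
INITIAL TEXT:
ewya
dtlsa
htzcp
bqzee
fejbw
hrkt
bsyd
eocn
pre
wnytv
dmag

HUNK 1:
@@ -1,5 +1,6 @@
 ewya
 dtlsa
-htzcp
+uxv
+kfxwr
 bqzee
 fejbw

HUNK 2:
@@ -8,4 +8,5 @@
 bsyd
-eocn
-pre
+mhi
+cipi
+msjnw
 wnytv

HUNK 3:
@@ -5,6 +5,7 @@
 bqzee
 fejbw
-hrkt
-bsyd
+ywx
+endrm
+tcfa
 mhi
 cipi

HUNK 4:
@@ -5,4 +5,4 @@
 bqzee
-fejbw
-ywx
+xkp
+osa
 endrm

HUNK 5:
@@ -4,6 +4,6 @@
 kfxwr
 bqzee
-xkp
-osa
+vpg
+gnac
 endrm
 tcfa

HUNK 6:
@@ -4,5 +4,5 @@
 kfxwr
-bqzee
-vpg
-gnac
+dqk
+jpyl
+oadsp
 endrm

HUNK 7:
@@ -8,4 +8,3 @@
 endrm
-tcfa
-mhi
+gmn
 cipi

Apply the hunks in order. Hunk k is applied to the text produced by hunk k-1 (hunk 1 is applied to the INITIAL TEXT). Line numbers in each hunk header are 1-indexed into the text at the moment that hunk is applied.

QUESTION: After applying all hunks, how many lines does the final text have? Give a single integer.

Answer: 13

Derivation:
Hunk 1: at line 1 remove [htzcp] add [uxv,kfxwr] -> 12 lines: ewya dtlsa uxv kfxwr bqzee fejbw hrkt bsyd eocn pre wnytv dmag
Hunk 2: at line 8 remove [eocn,pre] add [mhi,cipi,msjnw] -> 13 lines: ewya dtlsa uxv kfxwr bqzee fejbw hrkt bsyd mhi cipi msjnw wnytv dmag
Hunk 3: at line 5 remove [hrkt,bsyd] add [ywx,endrm,tcfa] -> 14 lines: ewya dtlsa uxv kfxwr bqzee fejbw ywx endrm tcfa mhi cipi msjnw wnytv dmag
Hunk 4: at line 5 remove [fejbw,ywx] add [xkp,osa] -> 14 lines: ewya dtlsa uxv kfxwr bqzee xkp osa endrm tcfa mhi cipi msjnw wnytv dmag
Hunk 5: at line 4 remove [xkp,osa] add [vpg,gnac] -> 14 lines: ewya dtlsa uxv kfxwr bqzee vpg gnac endrm tcfa mhi cipi msjnw wnytv dmag
Hunk 6: at line 4 remove [bqzee,vpg,gnac] add [dqk,jpyl,oadsp] -> 14 lines: ewya dtlsa uxv kfxwr dqk jpyl oadsp endrm tcfa mhi cipi msjnw wnytv dmag
Hunk 7: at line 8 remove [tcfa,mhi] add [gmn] -> 13 lines: ewya dtlsa uxv kfxwr dqk jpyl oadsp endrm gmn cipi msjnw wnytv dmag
Final line count: 13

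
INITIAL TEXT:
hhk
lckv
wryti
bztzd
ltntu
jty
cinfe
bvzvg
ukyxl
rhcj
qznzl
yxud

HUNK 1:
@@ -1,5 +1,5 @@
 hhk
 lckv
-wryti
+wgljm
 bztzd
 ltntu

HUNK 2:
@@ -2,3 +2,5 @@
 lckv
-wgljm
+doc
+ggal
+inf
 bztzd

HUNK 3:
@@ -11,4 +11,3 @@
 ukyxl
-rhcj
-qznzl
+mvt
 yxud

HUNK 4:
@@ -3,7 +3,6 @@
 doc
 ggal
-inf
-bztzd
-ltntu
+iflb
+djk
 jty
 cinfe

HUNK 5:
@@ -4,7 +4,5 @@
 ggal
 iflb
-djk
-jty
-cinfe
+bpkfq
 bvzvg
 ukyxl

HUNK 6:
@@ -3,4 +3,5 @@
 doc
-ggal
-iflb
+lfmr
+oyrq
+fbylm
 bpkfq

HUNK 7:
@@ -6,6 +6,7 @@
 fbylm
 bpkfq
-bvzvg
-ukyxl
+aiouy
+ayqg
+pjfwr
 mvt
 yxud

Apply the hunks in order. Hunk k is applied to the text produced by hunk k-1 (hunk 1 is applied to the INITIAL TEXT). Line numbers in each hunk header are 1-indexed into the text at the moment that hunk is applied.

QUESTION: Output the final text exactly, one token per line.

Answer: hhk
lckv
doc
lfmr
oyrq
fbylm
bpkfq
aiouy
ayqg
pjfwr
mvt
yxud

Derivation:
Hunk 1: at line 1 remove [wryti] add [wgljm] -> 12 lines: hhk lckv wgljm bztzd ltntu jty cinfe bvzvg ukyxl rhcj qznzl yxud
Hunk 2: at line 2 remove [wgljm] add [doc,ggal,inf] -> 14 lines: hhk lckv doc ggal inf bztzd ltntu jty cinfe bvzvg ukyxl rhcj qznzl yxud
Hunk 3: at line 11 remove [rhcj,qznzl] add [mvt] -> 13 lines: hhk lckv doc ggal inf bztzd ltntu jty cinfe bvzvg ukyxl mvt yxud
Hunk 4: at line 3 remove [inf,bztzd,ltntu] add [iflb,djk] -> 12 lines: hhk lckv doc ggal iflb djk jty cinfe bvzvg ukyxl mvt yxud
Hunk 5: at line 4 remove [djk,jty,cinfe] add [bpkfq] -> 10 lines: hhk lckv doc ggal iflb bpkfq bvzvg ukyxl mvt yxud
Hunk 6: at line 3 remove [ggal,iflb] add [lfmr,oyrq,fbylm] -> 11 lines: hhk lckv doc lfmr oyrq fbylm bpkfq bvzvg ukyxl mvt yxud
Hunk 7: at line 6 remove [bvzvg,ukyxl] add [aiouy,ayqg,pjfwr] -> 12 lines: hhk lckv doc lfmr oyrq fbylm bpkfq aiouy ayqg pjfwr mvt yxud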